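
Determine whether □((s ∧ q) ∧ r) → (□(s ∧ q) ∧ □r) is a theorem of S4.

Valid

Tableau for the negation ¬(□((s ∧ q) ∧ r) → (□(s ∧ q) ∧ □r)):
1. ¬(□((s ∧ q) ∧ r) → (□(s ∧ q) ∧ □r)), w0
2. □((s ∧ q) ∧ r), w0
3. ¬(□(s ∧ q) ∧ □r), w0
4. (s ∧ q) ∧ r, w0
5. s ∧ q, w0
6. r, w0
7. s, w0
8. q, w0
9. ¬□(s ∧ q), w0
10. ¬(s ∧ q), w1
11. (s ∧ q) ∧ r, w1
12. s ∧ q, w1
13. r, w1
14. s, w1
15. q, w1
16. ¬q, w1
Accessibility: w0Rw0, w0Rw1, w1Rw1
Branch closes: q and ¬q both at w1.
Every branch of the negation's tableau closes; the branch above is one of them.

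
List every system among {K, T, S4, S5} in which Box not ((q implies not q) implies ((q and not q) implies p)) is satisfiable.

K-tableau for the formula:
1. Box not ((q implies not q) implies ((q and not q) implies p)), w0
Complete open branch: satisfiable in K.
T-tableau for the formula:
1. Box not ((q implies not q) implies ((q and not q) implies p)), w0
2. not ((q implies not q) implies ((q and not q) implies p)), w0   [Box-rule on 1 via w0Rw0]
3. q implies not q, w0   [neg-implies-rule on 2]
4. not ((q and not q) implies p), w0   [neg-implies-rule on 2]
5. q and not q, w0   [neg-implies-rule on 4]
6. not p, w0   [neg-implies-rule on 4]
7. q, w0   [and-rule on 5]
8. not q, w0   [and-rule on 5]
Accessibility: w0Rw0
Branch closes: q and not q both at w0.
Every branch closes (one shown): unsatisfiable in T, hence also in S4, S5 (every S4/S5-frame is a T-frame).

K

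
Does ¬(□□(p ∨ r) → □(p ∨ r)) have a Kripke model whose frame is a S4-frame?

Unsatisfiable

1. ¬(□□(p ∨ r) → □(p ∨ r)), u
2. □□(p ∨ r), u
3. ¬□(p ∨ r), u
4. □(p ∨ r), u
5. p ∨ r, u
6. r, u
7. ¬(p ∨ r), v
8. ¬p, v
9. ¬r, v
10. □(p ∨ r), v
11. p ∨ r, v
12. r, v
Accessibility: uRu, uRv, vRv
Branch closes: r and ¬r both at v.
Every branch closes; the branch above is one of them.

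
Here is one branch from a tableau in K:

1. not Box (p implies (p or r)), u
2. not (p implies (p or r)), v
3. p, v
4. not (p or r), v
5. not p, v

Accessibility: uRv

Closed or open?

Yes, closed

Both p and not p appear at v.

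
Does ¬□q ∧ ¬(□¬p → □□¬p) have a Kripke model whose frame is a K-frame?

Satisfiable

1. ¬□q ∧ ¬(□¬p → □□¬p), 0
2. ¬□q, 0
3. ¬(□¬p → □□¬p), 0
4. □¬p, 0
5. ¬□□¬p, 0
6. ¬q, 1
7. ¬p, 1
8. ¬□¬p, 2
9. ¬p, 2
10. p, 3
Accessibility: 0R1, 0R2, 2R3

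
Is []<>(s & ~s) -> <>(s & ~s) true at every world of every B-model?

Tableau for the negation ~([]<>(s & ~s) -> <>(s & ~s)):
1. ~([]<>(s & ~s) -> <>(s & ~s)), u
2. []<>(s & ~s), u
3. ~<>(s & ~s), u
4. <>(s & ~s), u
5. ~(s & ~s), u
6. s, u
7. s & ~s, v
8. s, v
9. ~s, v
Accessibility: uRu, uRv, vRu, vRv
Branch closes: s and ~s both at v.
All branches of the negation close; one closing branch shown above.

Valid in B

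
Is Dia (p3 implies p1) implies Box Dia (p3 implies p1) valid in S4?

Not valid

Tableau for the negation not (Dia (p3 implies p1) implies Box Dia (p3 implies p1)):
1. not (Dia (p3 implies p1) implies Box Dia (p3 implies p1)), u
2. Dia (p3 implies p1), u   [neg-implies-rule on 1]
3. not Box Dia (p3 implies p1), u   [neg-implies-rule on 1]
4. p3 implies p1, v   [Dia-rule on 2: fresh world v, uRv]
5. p1, v   [implies-rule on 4 (branches; this branch)]
6. not Dia (p3 implies p1), w   [neg-Box-rule on 3: fresh world w, uRw]
7. not (p3 implies p1), w   [neg-Dia-rule on 6 via wRw]
8. p3, w   [neg-implies-rule on 7]
9. not p1, w   [neg-implies-rule on 7]
Accessibility: uRu, uRv, uRw, vRv, wRw
The negation has an open branch (countermodel exists).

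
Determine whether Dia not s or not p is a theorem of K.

Tableau for the negation not (Dia not s or not p):
1. not (Dia not s or not p), 0
2. not Dia not s, 0
3. p, 0
The negation has an open branch (countermodel exists).

No, not valid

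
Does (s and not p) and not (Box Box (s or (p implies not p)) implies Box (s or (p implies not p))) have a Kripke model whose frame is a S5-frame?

1. (s and not p) and not (Box Box (s or (p implies not p)) implies Box (s or (p implies not p))), u
2. s and not p, u
3. not (Box Box (s or (p implies not p)) implies Box (s or (p implies not p))), u
4. s, u
5. not p, u
6. Box Box (s or (p implies not p)), u
7. not Box (s or (p implies not p)), u
8. Box (s or (p implies not p)), u
9. s or (p implies not p), u
10. p implies not p, u
11. not (s or (p implies not p)), v
12. not s, v
13. not (p implies not p), v
14. p, v
15. Box (s or (p implies not p)), v
16. s or (p implies not p), v
17. p implies not p, v
18. not p, v
Accessibility: uRu, uRv, vRu, vRv
Branch closes: p and not p both at v.
(One branch shown.) All branches close.

Unsatisfiable (every branch closes)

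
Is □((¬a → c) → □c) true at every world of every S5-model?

Invalid (countermodel exists)

Tableau for the negation ¬□((¬a → c) → □c):
1. ¬□((¬a → c) → □c), u
2. ¬((¬a → c) → □c), v
3. ¬a → c, v
4. ¬□c, v
5. c, v
6. ¬c, w
Accessibility: uRu, uRv, uRw, vRu, vRv, vRw, wRu, wRv, wRw
The negation has an open branch (countermodel exists).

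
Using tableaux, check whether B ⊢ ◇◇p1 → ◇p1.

Tableau for the negation ¬(◇◇p1 → ◇p1):
1. ¬(◇◇p1 → ◇p1), u
2. ◇◇p1, u
3. ¬◇p1, u
4. ¬p1, u
5. ◇p1, v
6. ¬p1, v
7. p1, w
Accessibility: uRu, uRv, vRu, vRv, vRw, wRv, wRw
The negation has an open branch (countermodel exists).

Not valid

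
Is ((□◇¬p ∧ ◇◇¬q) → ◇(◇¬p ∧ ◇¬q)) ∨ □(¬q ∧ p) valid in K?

Tableau for the negation ¬(((□◇¬p ∧ ◇◇¬q) → ◇(◇¬p ∧ ◇¬q)) ∨ □(¬q ∧ p)):
1. ¬(((□◇¬p ∧ ◇◇¬q) → ◇(◇¬p ∧ ◇¬q)) ∨ □(¬q ∧ p)), u
2. ¬((□◇¬p ∧ ◇◇¬q) → ◇(◇¬p ∧ ◇¬q)), u   [¬∨-rule on 1]
3. ¬□(¬q ∧ p), u   [¬∨-rule on 1]
4. □◇¬p ∧ ◇◇¬q, u   [¬→-rule on 2]
5. ¬◇(◇¬p ∧ ◇¬q), u   [¬→-rule on 2]
6. □◇¬p, u   [∧-rule on 4]
7. ◇◇¬q, u   [∧-rule on 4]
8. ¬(¬q ∧ p), v   [¬□-rule on 3: fresh world v, uRv]
9. ¬(◇¬p ∧ ◇¬q), v   [¬◇-rule on 5 via uRv]
10. ◇¬p, v   [□-rule on 6 via uRv]
11. ¬p, v   [¬∧-rule on 8 (branches; this branch)]
12. ¬◇¬q, v   [¬∧-rule on 9 (branches; this branch)]
13. ◇¬q, w   [◇-rule on 7: fresh world w, uRw]
14. ¬(◇¬p ∧ ◇¬q), w   [¬◇-rule on 5 via uRw]
15. ◇¬p, w   [□-rule on 6 via uRw]
16. ¬◇¬p, w   [¬∧-rule on 14 (branches; this branch)]
17. ¬p, x   [◇-rule on 10: fresh world x, vRx]
18. q, x   [¬◇-rule on 12 via vRx]
19. ¬q, y   [◇-rule on 13: fresh world y, wRy]
20. p, y   [¬◇-rule on 16 via wRy]
21. ¬p, z   [◇-rule on 15: fresh world z, wRz]
22. p, z   [¬◇-rule on 16 via wRz]
Accessibility: uRv, uRw, vRx, wRy, wRz
Branch closes: p and ¬p both at z.
All branches of the negation close; one closing branch shown above.

Valid in K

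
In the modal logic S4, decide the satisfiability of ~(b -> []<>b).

1. ~(b -> []<>b), u
2. b, u
3. ~[]<>b, u
4. ~<>b, v
5. ~b, v
Accessibility: uRu, uRv, vRv

Yes, satisfiable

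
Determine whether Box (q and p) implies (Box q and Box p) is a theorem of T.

Valid

Tableau for the negation not (Box (q and p) implies (Box q and Box p)):
1. not (Box (q and p) implies (Box q and Box p)), w0
2. Box (q and p), w0
3. not (Box q and Box p), w0
4. q and p, w0
5. q, w0
6. p, w0
7. not Box p, w0
8. not p, w1
9. q and p, w1
10. q, w1
11. p, w1
Accessibility: w0Rw0, w0Rw1, w1Rw1
Branch closes: p and not p both at w1.
All branches of the negation close; one closing branch shown above.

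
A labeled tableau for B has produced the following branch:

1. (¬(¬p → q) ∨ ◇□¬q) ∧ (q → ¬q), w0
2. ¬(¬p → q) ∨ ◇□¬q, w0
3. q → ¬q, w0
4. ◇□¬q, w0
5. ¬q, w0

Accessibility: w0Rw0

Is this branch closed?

No, open

No atom appears with both signs at the same world.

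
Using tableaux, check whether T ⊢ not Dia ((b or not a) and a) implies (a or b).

No, not valid

Tableau for the negation not (not Dia ((b or not a) and a) implies (a or b)):
1. not (not Dia ((b or not a) and a) implies (a or b)), w0
2. not Dia ((b or not a) and a), w0
3. not (a or b), w0
4. not a, w0
5. not b, w0
6. not ((b or not a) and a), w0
Accessibility: w0Rw0
The negation has an open branch (countermodel exists).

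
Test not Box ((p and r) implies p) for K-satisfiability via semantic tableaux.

No, unsatisfiable

1. not Box ((p and r) implies p), 0
2. not ((p and r) implies p), 1
3. p and r, 1
4. not p, 1
5. p, 1
6. r, 1
Accessibility: 0R1
Branch closes: p and not p both at 1.
All branches of the tableau close; one closing branch shown above.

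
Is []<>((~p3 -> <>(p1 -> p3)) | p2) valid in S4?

Invalid (countermodel exists)

Tableau for the negation ~[]<>((~p3 -> <>(p1 -> p3)) | p2):
1. ~[]<>((~p3 -> <>(p1 -> p3)) | p2), 0
2. ~<>((~p3 -> <>(p1 -> p3)) | p2), 1
3. ~((~p3 -> <>(p1 -> p3)) | p2), 1
4. ~(~p3 -> <>(p1 -> p3)), 1
5. ~p2, 1
6. ~p3, 1
7. ~<>(p1 -> p3), 1
8. ~(p1 -> p3), 1
9. p1, 1
Accessibility: 0R0, 0R1, 1R1
The negation has an open branch (countermodel exists).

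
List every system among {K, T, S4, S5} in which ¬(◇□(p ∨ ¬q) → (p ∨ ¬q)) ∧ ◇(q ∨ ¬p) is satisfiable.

S4-tableau for the formula:
1. ¬(◇□(p ∨ ¬q) → (p ∨ ¬q)) ∧ ◇(q ∨ ¬p), w0
2. ¬(◇□(p ∨ ¬q) → (p ∨ ¬q)), w0   [∧-rule on 1]
3. ◇(q ∨ ¬p), w0   [∧-rule on 1]
4. ◇□(p ∨ ¬q), w0   [¬→-rule on 2]
5. ¬(p ∨ ¬q), w0   [¬→-rule on 2]
6. ¬p, w0   [¬∨-rule on 5]
7. q, w0   [¬∨-rule on 5]
8. q ∨ ¬p, w1   [◇-rule on 3: fresh world w1, w0Rw1]
9. ¬p, w1   [∨-rule on 8 (branches; this branch)]
10. □(p ∨ ¬q), w2   [◇-rule on 4: fresh world w2, w0Rw2]
11. p ∨ ¬q, w2   [□-rule on 10 via w2Rw2]
12. ¬q, w2   [∨-rule on 11 (branches; this branch)]
Accessibility: w0Rw0, w0Rw1, w0Rw2, w1Rw1, w2Rw2
Complete open branch: satisfiable in S4, hence also in K, T (this S4-model is also a K-model and a T-model).
S5-tableau for the formula:
1. ¬(◇□(p ∨ ¬q) → (p ∨ ¬q)) ∧ ◇(q ∨ ¬p), w0
2. ¬(◇□(p ∨ ¬q) → (p ∨ ¬q)), w0   [∧-rule on 1]
3. ◇(q ∨ ¬p), w0   [∧-rule on 1]
4. ◇□(p ∨ ¬q), w0   [¬→-rule on 2]
5. ¬(p ∨ ¬q), w0   [¬→-rule on 2]
6. ¬p, w0   [¬∨-rule on 5]
7. q, w0   [¬∨-rule on 5]
8. q ∨ ¬p, w1   [◇-rule on 3: fresh world w1, w0Rw1]
9. ¬p, w1   [∨-rule on 8 (branches; this branch)]
10. □(p ∨ ¬q), w2   [◇-rule on 4: fresh world w2, w0Rw2]
11. p ∨ ¬q, w0   [□-rule on 10 via w2Rw0]
12. p ∨ ¬q, w1   [□-rule on 10 via w2Rw1]
13. p ∨ ¬q, w2   [□-rule on 10 via w2Rw2]
14. ¬q, w0   [∨-rule on 11 (branches; this branch)]
Accessibility: w0Rw0, w0Rw1, w0Rw2, w1Rw0, w1Rw1, w1Rw2, w2Rw0, w2Rw1, w2Rw2
Branch closes: q and ¬q both at w0.
Every branch closes (one shown): unsatisfiable in S5.

K, T, S4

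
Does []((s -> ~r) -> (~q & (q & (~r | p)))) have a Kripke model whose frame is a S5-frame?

1. []((s -> ~r) -> (~q & (q & (~r | p)))), 0
2. (s -> ~r) -> (~q & (q & (~r | p))), 0
3. ~(s -> ~r), 0
4. s, 0
5. r, 0
Accessibility: 0R0

Satisfiable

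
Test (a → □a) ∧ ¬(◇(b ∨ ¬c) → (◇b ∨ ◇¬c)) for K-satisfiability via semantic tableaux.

1. (a → □a) ∧ ¬(◇(b ∨ ¬c) → (◇b ∨ ◇¬c)), 0
2. a → □a, 0
3. ¬(◇(b ∨ ¬c) → (◇b ∨ ◇¬c)), 0
4. ◇(b ∨ ¬c), 0
5. ¬(◇b ∨ ◇¬c), 0
6. ¬◇b, 0
7. ¬◇¬c, 0
8. □a, 0
9. b ∨ ¬c, 1
10. ¬b, 1
11. c, 1
12. a, 1
13. ¬c, 1
Accessibility: 0R1
Branch closes: c and ¬c both at 1.
(One branch shown.) All branches close.

No, unsatisfiable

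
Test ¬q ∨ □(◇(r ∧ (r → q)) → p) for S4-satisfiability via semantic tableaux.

1. ¬q ∨ □(◇(r ∧ (r → q)) → p), 0
2. □(◇(r ∧ (r → q)) → p), 0
3. ◇(r ∧ (r → q)) → p, 0
4. p, 0
Accessibility: 0R0

Satisfiable (open branch found)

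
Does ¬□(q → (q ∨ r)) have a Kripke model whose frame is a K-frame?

Unsatisfiable

1. ¬□(q → (q ∨ r)), u
2. ¬(q → (q ∨ r)), v   [¬□-rule on 1: fresh world v, uRv]
3. q, v   [¬→-rule on 2]
4. ¬(q ∨ r), v   [¬→-rule on 2]
5. ¬q, v   [¬∨-rule on 4]
6. ¬r, v   [¬∨-rule on 4]
Accessibility: uRv
Branch closes: q and ¬q both at v.
Every branch closes; the branch above is one of them.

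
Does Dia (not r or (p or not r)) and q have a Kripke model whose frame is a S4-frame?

Satisfiable

1. Dia (not r or (p or not r)) and q, u
2. Dia (not r or (p or not r)), u
3. q, u
4. not r or (p or not r), v
5. p or not r, v
6. not r, v
Accessibility: uRu, uRv, vRv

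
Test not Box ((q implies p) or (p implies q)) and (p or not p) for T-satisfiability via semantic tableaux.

No, unsatisfiable

1. not Box ((q implies p) or (p implies q)) and (p or not p), w0
2. not Box ((q implies p) or (p implies q)), w0   [and-rule on 1]
3. p or not p, w0   [and-rule on 1]
4. not p, w0   [or-rule on 3 (branches; this branch)]
5. not ((q implies p) or (p implies q)), w1   [neg-Box-rule on 2: fresh world w1, w0Rw1]
6. not (q implies p), w1   [neg-or-rule on 5]
7. not (p implies q), w1   [neg-or-rule on 5]
8. q, w1   [neg-implies-rule on 6]
9. not p, w1   [neg-implies-rule on 6]
10. p, w1   [neg-implies-rule on 7]
11. not q, w1   [neg-implies-rule on 7]
Accessibility: w0Rw0, w0Rw1, w1Rw1
Branch closes: p and not p both at w1.
All branches of the tableau close; one closing branch shown above.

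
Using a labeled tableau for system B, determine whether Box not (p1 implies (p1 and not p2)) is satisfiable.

Yes, satisfiable

1. Box not (p1 implies (p1 and not p2)), u
2. not (p1 implies (p1 and not p2)), u   [Box-rule on 1 via uRu]
3. p1, u   [neg-implies-rule on 2]
4. not (p1 and not p2), u   [neg-implies-rule on 2]
5. p2, u   [neg-and-rule on 4 (branches; this branch)]
Accessibility: uRu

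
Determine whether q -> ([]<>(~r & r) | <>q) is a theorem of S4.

Valid

Tableau for the negation ~(q -> ([]<>(~r & r) | <>q)):
1. ~(q -> ([]<>(~r & r) | <>q)), 0
2. q, 0   [~->-rule on 1]
3. ~([]<>(~r & r) | <>q), 0   [~->-rule on 1]
4. ~[]<>(~r & r), 0   [~|-rule on 3]
5. ~<>q, 0   [~|-rule on 3]
6. ~q, 0   [~<>-rule on 5 via 0R0]
Accessibility: 0R0
Branch closes: q and ~q both at 0.
All branches of the negation close; one closing branch shown above.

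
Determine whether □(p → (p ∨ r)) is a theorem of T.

Tableau for the negation ¬□(p → (p ∨ r)):
1. ¬□(p → (p ∨ r)), w0
2. ¬(p → (p ∨ r)), w1
3. p, w1
4. ¬(p ∨ r), w1
5. ¬p, w1
6. ¬r, w1
Accessibility: w0Rw0, w0Rw1, w1Rw1
Branch closes: p and ¬p both at w1.
Every branch of the negation's tableau closes; the branch above is one of them.

Valid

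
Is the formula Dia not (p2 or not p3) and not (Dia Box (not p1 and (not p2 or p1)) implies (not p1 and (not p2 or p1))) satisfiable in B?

Unsatisfiable

1. Dia not (p2 or not p3) and not (Dia Box (not p1 and (not p2 or p1)) implies (not p1 and (not p2 or p1))), 0
2. Dia not (p2 or not p3), 0
3. not (Dia Box (not p1 and (not p2 or p1)) implies (not p1 and (not p2 or p1))), 0
4. Dia Box (not p1 and (not p2 or p1)), 0
5. not (not p1 and (not p2 or p1)), 0
6. not (not p2 or p1), 0
7. p2, 0
8. not p1, 0
9. not (p2 or not p3), 1
10. not p2, 1
11. p3, 1
12. Box (not p1 and (not p2 or p1)), 2
13. not p1 and (not p2 or p1), 0
14. not p2 or p1, 0
15. not p1 and (not p2 or p1), 2
16. not p1, 2
17. not p2 or p1, 2
18. p1, 0
Accessibility: 0R0, 0R1, 0R2, 1R0, 1R1, 2R0, 2R2
Branch closes: p1 and not p1 both at 0.
(One branch shown.) All branches close.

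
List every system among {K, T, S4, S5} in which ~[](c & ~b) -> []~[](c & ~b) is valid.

S4-tableau for the negation ~(~[](c & ~b) -> []~[](c & ~b)):
1. ~(~[](c & ~b) -> []~[](c & ~b)), w0
2. ~[](c & ~b), w0
3. ~[]~[](c & ~b), w0
4. ~(c & ~b), w1
5. b, w1
6. [](c & ~b), w2
7. c & ~b, w2
8. c, w2
9. ~b, w2
Accessibility: w0Rw0, w0Rw1, w0Rw2, w1Rw1, w2Rw2
Complete open branch: countermodel on an S4-frame, so not valid in S4, nor in K, T (the same frame is also a K-frame and a T-frame).
S5-tableau for the negation ~(~[](c & ~b) -> []~[](c & ~b)):
1. ~(~[](c & ~b) -> []~[](c & ~b)), w0
2. ~[](c & ~b), w0
3. ~[]~[](c & ~b), w0
4. ~(c & ~b), w1
5. b, w1
6. [](c & ~b), w2
7. c & ~b, w0
8. c, w0
9. ~b, w0
10. c & ~b, w1
11. c, w1
12. ~b, w1
Accessibility: w0Rw0, w0Rw1, w0Rw2, w1Rw0, w1Rw1, w1Rw2, w2Rw0, w2Rw1, w2Rw2
Branch closes: b and ~b both at w1.
Every branch closes (one shown): valid in S5.

S5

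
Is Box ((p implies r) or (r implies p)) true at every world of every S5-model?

Valid in S5

Tableau for the negation not Box ((p implies r) or (r implies p)):
1. not Box ((p implies r) or (r implies p)), 0
2. not ((p implies r) or (r implies p)), 1
3. not (p implies r), 1
4. not (r implies p), 1
5. p, 1
6. not r, 1
7. r, 1
8. not p, 1
Accessibility: 0R0, 0R1, 1R0, 1R1
Branch closes: r and not r both at 1.
Every branch of the negation's tableau closes; the branch above is one of them.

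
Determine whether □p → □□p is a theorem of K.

Invalid (countermodel exists)

Tableau for the negation ¬(□p → □□p):
1. ¬(□p → □□p), 0
2. □p, 0   [¬→-rule on 1]
3. ¬□□p, 0   [¬→-rule on 1]
4. ¬□p, 1   [¬□-rule on 3: fresh world 1, 0R1]
5. p, 1   [□-rule on 2 via 0R1]
6. ¬p, 2   [¬□-rule on 4: fresh world 2, 1R2]
Accessibility: 0R1, 1R2
The negation has an open branch (countermodel exists).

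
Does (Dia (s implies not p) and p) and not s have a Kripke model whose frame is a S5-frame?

Satisfiable (open branch found)

1. (Dia (s implies not p) and p) and not s, u
2. Dia (s implies not p) and p, u
3. not s, u
4. Dia (s implies not p), u
5. p, u
6. s implies not p, v
7. not p, v
Accessibility: uRu, uRv, vRu, vRv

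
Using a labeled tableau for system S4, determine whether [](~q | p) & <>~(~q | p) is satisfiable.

Unsatisfiable (every branch closes)

1. [](~q | p) & <>~(~q | p), u
2. [](~q | p), u
3. <>~(~q | p), u
4. ~q | p, u
5. p, u
6. ~(~q | p), v
7. q, v
8. ~p, v
9. ~q | p, v
10. p, v
Accessibility: uRu, uRv, vRv
Branch closes: p and ~p both at v.
All branches of the tableau close; one closing branch shown above.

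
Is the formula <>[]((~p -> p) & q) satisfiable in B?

Satisfiable

1. <>[]((~p -> p) & q), w0
2. []((~p -> p) & q), w1
3. (~p -> p) & q, w0
4. ~p -> p, w0
5. q, w0
6. (~p -> p) & q, w1
7. ~p -> p, w1
8. q, w1
9. p, w0
10. p, w1
Accessibility: w0Rw0, w0Rw1, w1Rw0, w1Rw1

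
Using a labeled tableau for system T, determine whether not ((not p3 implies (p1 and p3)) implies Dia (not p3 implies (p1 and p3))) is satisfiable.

1. not ((not p3 implies (p1 and p3)) implies Dia (not p3 implies (p1 and p3))), w0
2. not p3 implies (p1 and p3), w0   [neg-implies-rule on 1]
3. not Dia (not p3 implies (p1 and p3)), w0   [neg-implies-rule on 1]
4. not (not p3 implies (p1 and p3)), w0   [neg-Dia-rule on 3 via w0Rw0]
5. not p3, w0   [neg-implies-rule on 4]
6. not (p1 and p3), w0   [neg-implies-rule on 4]
7. p1 and p3, w0   [implies-rule on 2 (branches; this branch)]
8. p1, w0   [and-rule on 7]
9. p3, w0   [and-rule on 7]
Accessibility: w0Rw0
Branch closes: p3 and not p3 both at w0.
(One branch shown.) All branches close.

Unsatisfiable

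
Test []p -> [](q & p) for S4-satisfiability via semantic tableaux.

1. []p -> [](q & p), w0
2. [](q & p), w0
3. q & p, w0
4. q, w0
5. p, w0
Accessibility: w0Rw0

Satisfiable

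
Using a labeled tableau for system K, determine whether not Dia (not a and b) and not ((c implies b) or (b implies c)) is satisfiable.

1. not Dia (not a and b) and not ((c implies b) or (b implies c)), u
2. not Dia (not a and b), u
3. not ((c implies b) or (b implies c)), u
4. not (c implies b), u
5. not (b implies c), u
6. c, u
7. not b, u
8. b, u
9. not c, u
Branch closes: b and not b both at u.
(One branch shown.) All branches close.

Unsatisfiable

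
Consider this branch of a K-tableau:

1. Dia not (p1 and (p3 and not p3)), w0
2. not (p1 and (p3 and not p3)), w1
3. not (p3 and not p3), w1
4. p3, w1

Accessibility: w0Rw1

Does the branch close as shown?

There is no literal clash: for every atom and world, at most one sign appears.

Not closed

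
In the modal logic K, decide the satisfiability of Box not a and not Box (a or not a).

No, unsatisfiable

1. Box not a and not Box (a or not a), w0
2. Box not a, w0
3. not Box (a or not a), w0
4. not (a or not a), w1
5. not a, w1
6. a, w1
Accessibility: w0Rw1
Branch closes: a and not a both at w1.
All branches of the tableau close; one closing branch shown above.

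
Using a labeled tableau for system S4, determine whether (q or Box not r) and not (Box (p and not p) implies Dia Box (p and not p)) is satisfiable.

1. (q or Box not r) and not (Box (p and not p) implies Dia Box (p and not p)), 0
2. q or Box not r, 0
3. not (Box (p and not p) implies Dia Box (p and not p)), 0
4. Box (p and not p), 0
5. not Dia Box (p and not p), 0
6. p and not p, 0
7. p, 0
8. not p, 0
Accessibility: 0R0
Branch closes: p and not p both at 0.
All branches of the tableau close; one closing branch shown above.

Unsatisfiable (every branch closes)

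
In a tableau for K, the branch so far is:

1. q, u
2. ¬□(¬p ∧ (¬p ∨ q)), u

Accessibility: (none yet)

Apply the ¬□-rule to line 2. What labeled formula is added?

a fresh world v with uRv, and ¬(¬p ∧ (¬p ∨ q)) at v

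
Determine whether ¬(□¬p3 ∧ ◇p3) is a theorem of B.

Valid

Tableau for the negation □¬p3 ∧ ◇p3:
1. □¬p3 ∧ ◇p3, w0
2. □¬p3, w0   [∧-rule on 1]
3. ◇p3, w0   [∧-rule on 1]
4. ¬p3, w0   [□-rule on 2 via w0Rw0]
5. p3, w1   [◇-rule on 3: fresh world w1, w0Rw1]
6. ¬p3, w1   [□-rule on 2 via w0Rw1]
Accessibility: w0Rw0, w0Rw1, w1Rw0, w1Rw1
Branch closes: p3 and ¬p3 both at w1.
All branches of the negation close; one closing branch shown above.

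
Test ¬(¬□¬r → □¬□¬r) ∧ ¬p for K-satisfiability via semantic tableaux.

Satisfiable (open branch found)

1. ¬(¬□¬r → □¬□¬r) ∧ ¬p, u
2. ¬(¬□¬r → □¬□¬r), u   [∧-rule on 1]
3. ¬p, u   [∧-rule on 1]
4. ¬□¬r, u   [¬→-rule on 2]
5. ¬□¬□¬r, u   [¬→-rule on 2]
6. r, v   [¬□-rule on 4: fresh world v, uRv]
7. □¬r, w   [¬□-rule on 5: fresh world w, uRw]
Accessibility: uRv, uRw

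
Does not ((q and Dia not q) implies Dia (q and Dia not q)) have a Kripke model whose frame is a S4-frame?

1. not ((q and Dia not q) implies Dia (q and Dia not q)), w0
2. q and Dia not q, w0   [neg-implies-rule on 1]
3. not Dia (q and Dia not q), w0   [neg-implies-rule on 1]
4. q, w0   [and-rule on 2]
5. Dia not q, w0   [and-rule on 2]
6. not (q and Dia not q), w0   [neg-Dia-rule on 3 via w0Rw0]
7. not Dia not q, w0   [neg-and-rule on 6 (branches; this branch)]
8. not q, w1   [Dia-rule on 5: fresh world w1, w0Rw1]
9. not (q and Dia not q), w1   [neg-Dia-rule on 3 via w0Rw1]
10. q, w1   [neg-Dia-rule on 7 via w0Rw1]
Accessibility: w0Rw0, w0Rw1, w1Rw1
Branch closes: q and not q both at w1.
Every branch closes; the branch above is one of them.

Unsatisfiable (every branch closes)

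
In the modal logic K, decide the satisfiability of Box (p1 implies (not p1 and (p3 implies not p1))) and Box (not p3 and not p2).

Satisfiable

1. Box (p1 implies (not p1 and (p3 implies not p1))) and Box (not p3 and not p2), 0
2. Box (p1 implies (not p1 and (p3 implies not p1))), 0   [and-rule on 1]
3. Box (not p3 and not p2), 0   [and-rule on 1]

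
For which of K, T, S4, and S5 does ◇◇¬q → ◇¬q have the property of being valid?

S4-tableau for the negation ¬(◇◇¬q → ◇¬q):
1. ¬(◇◇¬q → ◇¬q), w0
2. ◇◇¬q, w0   [¬→-rule on 1]
3. ¬◇¬q, w0   [¬→-rule on 1]
4. q, w0   [¬◇-rule on 3 via w0Rw0]
5. ◇¬q, w1   [◇-rule on 2: fresh world w1, w0Rw1]
6. q, w1   [¬◇-rule on 3 via w0Rw1]
7. ¬q, w2   [◇-rule on 5: fresh world w2, w1Rw2]
8. q, w2   [¬◇-rule on 3 via w0Rw2]
Accessibility: w0Rw0, w0Rw1, w0Rw2, w1Rw1, w1Rw2, w2Rw2
Branch closes: q and ¬q both at w2.
Every branch closes (one shown): valid in S4, hence also in S5 (every theorem of S4 is a theorem of S5).
T-tableau for the negation ¬(◇◇¬q → ◇¬q):
1. ¬(◇◇¬q → ◇¬q), w0
2. ◇◇¬q, w0   [¬→-rule on 1]
3. ¬◇¬q, w0   [¬→-rule on 1]
4. q, w0   [¬◇-rule on 3 via w0Rw0]
5. ◇¬q, w1   [◇-rule on 2: fresh world w1, w0Rw1]
6. q, w1   [¬◇-rule on 3 via w0Rw1]
7. ¬q, w2   [◇-rule on 5: fresh world w2, w1Rw2]
Accessibility: w0Rw0, w0Rw1, w1Rw1, w1Rw2, w2Rw2
Complete open branch: countermodel on a T-frame, so not valid in T, nor in K (the same frame is also a K-frame).

S4, S5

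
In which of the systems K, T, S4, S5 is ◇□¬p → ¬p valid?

S4-tableau for the negation ¬(◇□¬p → ¬p):
1. ¬(◇□¬p → ¬p), 0
2. ◇□¬p, 0   [¬→-rule on 1]
3. p, 0   [¬→-rule on 1]
4. □¬p, 1   [◇-rule on 2: fresh world 1, 0R1]
5. ¬p, 1   [□-rule on 4 via 1R1]
Accessibility: 0R0, 0R1, 1R1
Complete open branch: countermodel on an S4-frame, so not valid in S4, nor in K, T (the same frame is also a K-frame and a T-frame).
S5-tableau for the negation ¬(◇□¬p → ¬p):
1. ¬(◇□¬p → ¬p), 0
2. ◇□¬p, 0   [¬→-rule on 1]
3. p, 0   [¬→-rule on 1]
4. □¬p, 1   [◇-rule on 2: fresh world 1, 0R1]
5. ¬p, 0   [□-rule on 4 via 1R0]
Accessibility: 0R0, 0R1, 1R0, 1R1
Branch closes: p and ¬p both at 0.
Every branch closes (one shown): valid in S5.

S5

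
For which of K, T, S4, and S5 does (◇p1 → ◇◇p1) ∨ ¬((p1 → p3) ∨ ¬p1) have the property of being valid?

T-tableau for the negation ¬((◇p1 → ◇◇p1) ∨ ¬((p1 → p3) ∨ ¬p1)):
1. ¬((◇p1 → ◇◇p1) ∨ ¬((p1 → p3) ∨ ¬p1)), w0
2. ¬(◇p1 → ◇◇p1), w0
3. (p1 → p3) ∨ ¬p1, w0
4. ◇p1, w0
5. ¬◇◇p1, w0
6. ¬◇p1, w0
7. ¬p1, w0
8. p1 → p3, w0
9. p3, w0
10. p1, w1
11. ¬◇p1, w1
12. ¬p1, w1
Accessibility: w0Rw0, w0Rw1, w1Rw1
Branch closes: p1 and ¬p1 both at w1.
Every branch closes (one shown): valid in T, hence also in S4, S5 (every theorem of T is a theorem of S4 and S5).
K-tableau for the negation ¬((◇p1 → ◇◇p1) ∨ ¬((p1 → p3) ∨ ¬p1)):
1. ¬((◇p1 → ◇◇p1) ∨ ¬((p1 → p3) ∨ ¬p1)), w0
2. ¬(◇p1 → ◇◇p1), w0
3. (p1 → p3) ∨ ¬p1, w0
4. ◇p1, w0
5. ¬◇◇p1, w0
6. ¬p1, w0
7. p1, w1
8. ¬◇p1, w1
Accessibility: w0Rw1
Complete open branch: countermodel on a K-frame, so not valid in K.

T, S4, S5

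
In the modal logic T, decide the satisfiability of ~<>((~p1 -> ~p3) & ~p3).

Yes, satisfiable

1. ~<>((~p1 -> ~p3) & ~p3), u
2. ~((~p1 -> ~p3) & ~p3), u
3. p3, u
Accessibility: uRu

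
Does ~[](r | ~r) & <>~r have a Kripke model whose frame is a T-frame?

Unsatisfiable (every branch closes)

1. ~[](r | ~r) & <>~r, w0
2. ~[](r | ~r), w0
3. <>~r, w0
4. ~(r | ~r), w1
5. ~r, w1
6. r, w1
Accessibility: w0Rw0, w0Rw1, w1Rw1
Branch closes: r and ~r both at w1.
(One branch shown.) All branches close.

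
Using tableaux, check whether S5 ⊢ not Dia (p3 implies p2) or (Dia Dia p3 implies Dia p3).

Tableau for the negation not (not Dia (p3 implies p2) or (Dia Dia p3 implies Dia p3)):
1. not (not Dia (p3 implies p2) or (Dia Dia p3 implies Dia p3)), 0
2. Dia (p3 implies p2), 0   [neg-or-rule on 1]
3. not (Dia Dia p3 implies Dia p3), 0   [neg-or-rule on 1]
4. Dia Dia p3, 0   [neg-implies-rule on 3]
5. not Dia p3, 0   [neg-implies-rule on 3]
6. not p3, 0   [neg-Dia-rule on 5 via 0R0]
7. p3 implies p2, 1   [Dia-rule on 2: fresh world 1, 0R1]
8. not p3, 1   [neg-Dia-rule on 5 via 0R1]
9. p2, 1   [implies-rule on 7 (branches; this branch)]
10. Dia p3, 2   [Dia-rule on 4: fresh world 2, 0R2]
11. not p3, 2   [neg-Dia-rule on 5 via 0R2]
12. p3, 3   [Dia-rule on 10: fresh world 3, 2R3]
13. not p3, 3   [neg-Dia-rule on 5 via 0R3]
Accessibility: 0R0, 0R1, 0R2, 0R3, 1R0, 1R1, 1R2, 1R3, 2R0, 2R1, 2R2, 2R3, 3R0, 3R1, 3R2, 3R3
Branch closes: p3 and not p3 both at 3.
All branches of the negation close; one closing branch shown above.

Valid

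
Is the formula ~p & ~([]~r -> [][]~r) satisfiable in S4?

1. ~p & ~([]~r -> [][]~r), w0
2. ~p, w0   [&-rule on 1]
3. ~([]~r -> [][]~r), w0   [&-rule on 1]
4. []~r, w0   [~->-rule on 3]
5. ~[][]~r, w0   [~->-rule on 3]
6. ~r, w0   [[]-rule on 4 via w0Rw0]
7. ~[]~r, w1   [~[]-rule on 5: fresh world w1, w0Rw1]
8. ~r, w1   [[]-rule on 4 via w0Rw1]
9. r, w2   [~[]-rule on 7: fresh world w2, w1Rw2]
10. ~r, w2   [[]-rule on 4 via w0Rw2]
Accessibility: w0Rw0, w0Rw1, w0Rw2, w1Rw1, w1Rw2, w2Rw2
Branch closes: r and ~r both at w2.
Every branch closes; the branch above is one of them.

No, unsatisfiable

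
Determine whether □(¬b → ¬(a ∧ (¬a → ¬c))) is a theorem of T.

Tableau for the negation ¬□(¬b → ¬(a ∧ (¬a → ¬c))):
1. ¬□(¬b → ¬(a ∧ (¬a → ¬c))), 0
2. ¬(¬b → ¬(a ∧ (¬a → ¬c))), 1
3. ¬b, 1
4. a ∧ (¬a → ¬c), 1
5. a, 1
6. ¬a → ¬c, 1
7. ¬c, 1
Accessibility: 0R0, 0R1, 1R1
The negation has an open branch (countermodel exists).

Invalid (countermodel exists)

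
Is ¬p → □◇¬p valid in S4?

Tableau for the negation ¬(¬p → □◇¬p):
1. ¬(¬p → □◇¬p), w0
2. ¬p, w0
3. ¬□◇¬p, w0
4. ¬◇¬p, w1
5. p, w1
Accessibility: w0Rw0, w0Rw1, w1Rw1
The negation has an open branch (countermodel exists).

Not valid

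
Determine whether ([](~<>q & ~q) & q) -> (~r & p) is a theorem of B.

Valid in B

Tableau for the negation ~(([](~<>q & ~q) & q) -> (~r & p)):
1. ~(([](~<>q & ~q) & q) -> (~r & p)), w0
2. [](~<>q & ~q) & q, w0   [~->-rule on 1]
3. ~(~r & p), w0   [~->-rule on 1]
4. [](~<>q & ~q), w0   [&-rule on 2]
5. q, w0   [&-rule on 2]
6. ~<>q & ~q, w0   [[]-rule on 4 via w0Rw0]
7. ~<>q, w0   [&-rule on 6]
8. ~q, w0   [&-rule on 6]
Accessibility: w0Rw0
Branch closes: q and ~q both at w0.
Every branch of the negation's tableau closes; the branch above is one of them.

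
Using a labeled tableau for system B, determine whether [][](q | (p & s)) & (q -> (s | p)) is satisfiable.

1. [][](q | (p & s)) & (q -> (s | p)), w0
2. [][](q | (p & s)), w0
3. q -> (s | p), w0
4. [](q | (p & s)), w0
5. q | (p & s), w0
6. s | p, w0
7. p & s, w0
8. p, w0
9. s, w0
Accessibility: w0Rw0

Yes, satisfiable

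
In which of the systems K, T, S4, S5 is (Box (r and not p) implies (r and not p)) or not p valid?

T, S4, S5

K-tableau for the negation not ((Box (r and not p) implies (r and not p)) or not p):
1. not ((Box (r and not p) implies (r and not p)) or not p), u
2. not (Box (r and not p) implies (r and not p)), u   [neg-or-rule on 1]
3. p, u   [neg-or-rule on 1]
4. Box (r and not p), u   [neg-implies-rule on 2]
5. not (r and not p), u   [neg-implies-rule on 2]
Complete open branch: countermodel on a K-frame, so not valid in K.
T-tableau for the negation not ((Box (r and not p) implies (r and not p)) or not p):
1. not ((Box (r and not p) implies (r and not p)) or not p), u
2. not (Box (r and not p) implies (r and not p)), u   [neg-or-rule on 1]
3. p, u   [neg-or-rule on 1]
4. Box (r and not p), u   [neg-implies-rule on 2]
5. not (r and not p), u   [neg-implies-rule on 2]
6. r and not p, u   [Box-rule on 4 via uRu]
7. r, u   [and-rule on 6]
8. not p, u   [and-rule on 6]
Accessibility: uRu
Branch closes: p and not p both at u.
Every branch closes (one shown): valid in T, hence also in S4, S5 (every theorem of T is a theorem of S4 and S5).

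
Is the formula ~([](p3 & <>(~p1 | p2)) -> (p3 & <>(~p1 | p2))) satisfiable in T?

1. ~([](p3 & <>(~p1 | p2)) -> (p3 & <>(~p1 | p2))), u
2. [](p3 & <>(~p1 | p2)), u   [~->-rule on 1]
3. ~(p3 & <>(~p1 | p2)), u   [~->-rule on 1]
4. p3 & <>(~p1 | p2), u   [[]-rule on 2 via uRu]
5. p3, u   [&-rule on 4]
6. <>(~p1 | p2), u   [&-rule on 4]
7. ~<>(~p1 | p2), u   [~&-rule on 3 (branches; this branch)]
8. ~(~p1 | p2), u   [~<>-rule on 7 via uRu]
9. p1, u   [~|-rule on 8]
10. ~p2, u   [~|-rule on 8]
11. ~p1 | p2, v   [<>-rule on 6: fresh world v, uRv]
12. p3 & <>(~p1 | p2), v   [[]-rule on 2 via uRv]
13. p3, v   [&-rule on 12]
14. <>(~p1 | p2), v   [&-rule on 12]
15. ~(~p1 | p2), v   [~<>-rule on 7 via uRv]
16. p1, v   [~|-rule on 15]
17. ~p2, v   [~|-rule on 15]
18. p2, v   [|-rule on 11 (branches; this branch)]
Accessibility: uRu, uRv, vRv
Branch closes: p2 and ~p2 both at v.
(One branch shown.) All branches close.

No, unsatisfiable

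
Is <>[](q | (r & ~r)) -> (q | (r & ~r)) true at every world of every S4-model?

Tableau for the negation ~(<>[](q | (r & ~r)) -> (q | (r & ~r))):
1. ~(<>[](q | (r & ~r)) -> (q | (r & ~r))), u
2. <>[](q | (r & ~r)), u
3. ~(q | (r & ~r)), u
4. ~q, u
5. ~(r & ~r), u
6. r, u
7. [](q | (r & ~r)), v
8. q | (r & ~r), v
9. q, v
Accessibility: uRu, uRv, vRv
The negation has an open branch (countermodel exists).

Invalid (countermodel exists)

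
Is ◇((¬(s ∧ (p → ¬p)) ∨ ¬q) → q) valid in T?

Tableau for the negation ¬◇((¬(s ∧ (p → ¬p)) ∨ ¬q) → q):
1. ¬◇((¬(s ∧ (p → ¬p)) ∨ ¬q) → q), 0
2. ¬((¬(s ∧ (p → ¬p)) ∨ ¬q) → q), 0
3. ¬(s ∧ (p → ¬p)) ∨ ¬q, 0
4. ¬q, 0
Accessibility: 0R0
The negation has an open branch (countermodel exists).

Invalid (countermodel exists)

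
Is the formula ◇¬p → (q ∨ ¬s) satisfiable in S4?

1. ◇¬p → (q ∨ ¬s), w0
2. q ∨ ¬s, w0
3. ¬s, w0
Accessibility: w0Rw0

Satisfiable (open branch found)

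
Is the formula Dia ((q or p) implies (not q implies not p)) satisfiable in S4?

Satisfiable

1. Dia ((q or p) implies (not q implies not p)), w0
2. (q or p) implies (not q implies not p), w1   [Dia-rule on 1: fresh world w1, w0Rw1]
3. not q implies not p, w1   [implies-rule on 2 (branches; this branch)]
4. not p, w1   [implies-rule on 3 (branches; this branch)]
Accessibility: w0Rw0, w0Rw1, w1Rw1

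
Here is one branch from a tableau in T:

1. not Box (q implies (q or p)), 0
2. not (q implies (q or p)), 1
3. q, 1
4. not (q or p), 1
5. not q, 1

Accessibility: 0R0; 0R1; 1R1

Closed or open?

Both q and not q appear at 1.

Closed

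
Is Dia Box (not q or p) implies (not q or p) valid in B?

Valid in B

Tableau for the negation not (Dia Box (not q or p) implies (not q or p)):
1. not (Dia Box (not q or p) implies (not q or p)), u
2. Dia Box (not q or p), u
3. not (not q or p), u
4. q, u
5. not p, u
6. Box (not q or p), v
7. not q or p, u
8. not q or p, v
9. p, u
Accessibility: uRu, uRv, vRu, vRv
Branch closes: p and not p both at u.
Every branch of the negation's tableau closes; the branch above is one of them.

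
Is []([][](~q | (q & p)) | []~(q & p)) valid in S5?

Not valid

Tableau for the negation ~[]([][](~q | (q & p)) | []~(q & p)):
1. ~[]([][](~q | (q & p)) | []~(q & p)), u
2. ~([][](~q | (q & p)) | []~(q & p)), v
3. ~[][](~q | (q & p)), v
4. ~[]~(q & p), v
5. ~[](~q | (q & p)), w
6. q & p, x
7. q, x
8. p, x
9. ~(~q | (q & p)), y
10. q, y
11. ~(q & p), y
12. ~p, y
Accessibility: uRu, uRv, uRw, uRx, uRy, vRu, vRv, vRw, vRx, vRy, wRu, wRv, wRw, wRx, wRy, xRu, xRv, xRw, xRx, xRy, yRu, yRv, yRw, yRx, yRy
The negation has an open branch (countermodel exists).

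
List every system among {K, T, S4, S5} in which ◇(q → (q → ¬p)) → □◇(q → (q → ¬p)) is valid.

S4-tableau for the negation ¬(◇(q → (q → ¬p)) → □◇(q → (q → ¬p))):
1. ¬(◇(q → (q → ¬p)) → □◇(q → (q → ¬p))), w0
2. ◇(q → (q → ¬p)), w0
3. ¬□◇(q → (q → ¬p)), w0
4. q → (q → ¬p), w1
5. q → ¬p, w1
6. ¬p, w1
7. ¬◇(q → (q → ¬p)), w2
8. ¬(q → (q → ¬p)), w2
9. q, w2
10. ¬(q → ¬p), w2
11. p, w2
Accessibility: w0Rw0, w0Rw1, w0Rw2, w1Rw1, w2Rw2
Complete open branch: countermodel on an S4-frame, so not valid in S4, nor in K, T (the same frame is also a K-frame and a T-frame).
S5-tableau for the negation ¬(◇(q → (q → ¬p)) → □◇(q → (q → ¬p))):
1. ¬(◇(q → (q → ¬p)) → □◇(q → (q → ¬p))), w0
2. ◇(q → (q → ¬p)), w0
3. ¬□◇(q → (q → ¬p)), w0
4. q → (q → ¬p), w1
5. q → ¬p, w1
6. ¬p, w1
7. ¬◇(q → (q → ¬p)), w2
8. ¬(q → (q → ¬p)), w0
9. q, w0
10. ¬(q → ¬p), w0
11. p, w0
12. ¬(q → (q → ¬p)), w1
13. q, w1
14. ¬(q → ¬p), w1
15. p, w1
Accessibility: w0Rw0, w0Rw1, w0Rw2, w1Rw0, w1Rw1, w1Rw2, w2Rw0, w2Rw1, w2Rw2
Branch closes: p and ¬p both at w1.
Every branch closes (one shown): valid in S5.

S5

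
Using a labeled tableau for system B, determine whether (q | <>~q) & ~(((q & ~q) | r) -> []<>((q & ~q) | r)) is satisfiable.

Unsatisfiable (every branch closes)

1. (q | <>~q) & ~(((q & ~q) | r) -> []<>((q & ~q) | r)), 0
2. q | <>~q, 0
3. ~(((q & ~q) | r) -> []<>((q & ~q) | r)), 0
4. (q & ~q) | r, 0
5. ~[]<>((q & ~q) | r), 0
6. <>~q, 0
7. r, 0
8. ~<>((q & ~q) | r), 1
9. ~((q & ~q) | r), 0
10. ~(q & ~q), 0
11. ~r, 0
Accessibility: 0R0, 0R1, 1R0, 1R1
Branch closes: r and ~r both at 0.
All branches of the tableau close; one closing branch shown above.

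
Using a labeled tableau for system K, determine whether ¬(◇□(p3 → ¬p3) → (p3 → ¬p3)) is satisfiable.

Yes, satisfiable

1. ¬(◇□(p3 → ¬p3) → (p3 → ¬p3)), w0
2. ◇□(p3 → ¬p3), w0   [¬→-rule on 1]
3. ¬(p3 → ¬p3), w0   [¬→-rule on 1]
4. p3, w0   [¬→-rule on 3]
5. □(p3 → ¬p3), w1   [◇-rule on 2: fresh world w1, w0Rw1]
Accessibility: w0Rw1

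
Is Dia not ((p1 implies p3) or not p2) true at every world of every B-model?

Not valid

Tableau for the negation not Dia not ((p1 implies p3) or not p2):
1. not Dia not ((p1 implies p3) or not p2), 0
2. (p1 implies p3) or not p2, 0
3. not p2, 0
Accessibility: 0R0
The negation has an open branch (countermodel exists).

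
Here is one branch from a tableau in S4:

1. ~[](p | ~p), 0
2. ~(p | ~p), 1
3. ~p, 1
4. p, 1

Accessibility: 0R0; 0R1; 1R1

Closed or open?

Both p and ~p appear at 1.

Closed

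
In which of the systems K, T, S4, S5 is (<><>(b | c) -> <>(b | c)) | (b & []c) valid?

S4, S5

T-tableau for the negation ~((<><>(b | c) -> <>(b | c)) | (b & []c)):
1. ~((<><>(b | c) -> <>(b | c)) | (b & []c)), u
2. ~(<><>(b | c) -> <>(b | c)), u
3. ~(b & []c), u
4. <><>(b | c), u
5. ~<>(b | c), u
6. ~(b | c), u
7. ~b, u
8. ~c, u
9. ~[]c, u
10. <>(b | c), v
11. ~(b | c), v
12. ~b, v
13. ~c, v
14. ~c, w
15. ~(b | c), w
16. ~b, w
17. b | c, x
18. c, x
Accessibility: uRu, uRv, uRw, vRv, vRx, wRw, xRx
Complete open branch: countermodel on a T-frame, so not valid in T, nor in K (the same frame is also a K-frame).
S4-tableau for the negation ~((<><>(b | c) -> <>(b | c)) | (b & []c)):
1. ~((<><>(b | c) -> <>(b | c)) | (b & []c)), u
2. ~(<><>(b | c) -> <>(b | c)), u
3. ~(b & []c), u
4. <><>(b | c), u
5. ~<>(b | c), u
6. ~(b | c), u
7. ~b, u
8. ~c, u
9. ~[]c, u
10. <>(b | c), v
11. ~(b | c), v
12. ~b, v
13. ~c, v
14. ~c, w
15. ~(b | c), w
16. ~b, w
17. b | c, x
18. ~(b | c), x
19. ~b, x
20. ~c, x
21. c, x
Accessibility: uRu, uRv, uRw, uRx, vRv, vRx, wRw, xRx
Branch closes: c and ~c both at x.
Every branch closes (one shown): valid in S4, hence also in S5 (every theorem of S4 is a theorem of S5).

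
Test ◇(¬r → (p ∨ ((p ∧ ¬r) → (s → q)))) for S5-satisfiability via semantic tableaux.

Yes, satisfiable

1. ◇(¬r → (p ∨ ((p ∧ ¬r) → (s → q)))), u
2. ¬r → (p ∨ ((p ∧ ¬r) → (s → q))), v
3. p ∨ ((p ∧ ¬r) → (s → q)), v
4. (p ∧ ¬r) → (s → q), v
5. s → q, v
6. q, v
Accessibility: uRu, uRv, vRu, vRv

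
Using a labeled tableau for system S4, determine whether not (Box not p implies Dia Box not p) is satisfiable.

1. not (Box not p implies Dia Box not p), u
2. Box not p, u   [neg-implies-rule on 1]
3. not Dia Box not p, u   [neg-implies-rule on 1]
4. not p, u   [Box-rule on 2 via uRu]
5. not Box not p, u   [neg-Dia-rule on 3 via uRu]
6. p, v   [neg-Box-rule on 5: fresh world v, uRv]
7. not p, v   [Box-rule on 2 via uRv]
Accessibility: uRu, uRv, vRv
Branch closes: p and not p both at v.
All branches of the tableau close; one closing branch shown above.

No, unsatisfiable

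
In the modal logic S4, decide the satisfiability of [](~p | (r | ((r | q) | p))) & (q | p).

1. [](~p | (r | ((r | q) | p))) & (q | p), w0
2. [](~p | (r | ((r | q) | p))), w0
3. q | p, w0
4. ~p | (r | ((r | q) | p)), w0
5. p, w0
6. r | ((r | q) | p), w0
7. (r | q) | p, w0
Accessibility: w0Rw0

Yes, satisfiable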